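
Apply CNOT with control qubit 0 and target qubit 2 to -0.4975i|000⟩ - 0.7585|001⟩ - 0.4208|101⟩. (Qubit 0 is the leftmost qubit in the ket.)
-0.4975i|000⟩ - 0.7585|001⟩ - 0.4208|100⟩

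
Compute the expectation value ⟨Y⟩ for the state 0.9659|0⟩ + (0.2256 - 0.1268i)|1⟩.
-0.245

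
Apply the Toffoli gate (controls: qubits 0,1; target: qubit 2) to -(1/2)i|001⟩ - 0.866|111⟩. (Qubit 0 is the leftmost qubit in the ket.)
-(1/2)i|001⟩ - 0.866|110⟩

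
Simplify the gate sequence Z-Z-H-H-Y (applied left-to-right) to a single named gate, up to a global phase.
Y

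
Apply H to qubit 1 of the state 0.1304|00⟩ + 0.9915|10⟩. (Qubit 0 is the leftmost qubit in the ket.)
0.09221|00⟩ + 0.09221|01⟩ + 0.7011|10⟩ + 0.7011|11⟩

H on qubit 1 mixes each pair of kets that differ only in qubit 1: amplitudes (a, b) of (|…0…⟩, |…1…⟩) become ((a + b)/√2, (a − b)/√2). Kets absent from the input have amplitude 0.
(|00⟩, |01⟩): (a, b) = (0.1304, 0) → (0.09221, 0.09221)
(|10⟩, |11⟩): (a, b) = (0.9915, 0) → (0.7011, 0.7011)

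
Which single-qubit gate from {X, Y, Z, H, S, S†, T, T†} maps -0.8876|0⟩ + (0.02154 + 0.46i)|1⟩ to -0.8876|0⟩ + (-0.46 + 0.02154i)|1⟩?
S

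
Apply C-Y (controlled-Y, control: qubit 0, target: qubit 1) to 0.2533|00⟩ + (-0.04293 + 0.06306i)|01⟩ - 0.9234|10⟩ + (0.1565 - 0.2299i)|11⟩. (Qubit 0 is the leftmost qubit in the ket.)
0.2533|00⟩ + (-0.04293 + 0.06306i)|01⟩ + (-0.2299 - 0.1565i)|10⟩ - 0.9234i|11⟩

C-Y leaves the control-|0⟩ kets |00⟩, |01⟩ unchanged and applies Y to qubit 1 on the control-|1⟩ pair (|10⟩, |11⟩).
Y = [[0, -i], [i, 0]].
With a = amp(|10⟩) = -0.9234 and b = amp(|11⟩) = (0.1565 - 0.2299i):
new amp(|10⟩) = (-i)·b = (-0.2299 - 0.1565i)
new amp(|11⟩) = (i)·a = -0.9234i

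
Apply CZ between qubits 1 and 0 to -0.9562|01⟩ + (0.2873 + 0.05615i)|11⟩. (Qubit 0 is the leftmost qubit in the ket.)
-0.9562|01⟩ + (-0.2873 - 0.05615i)|11⟩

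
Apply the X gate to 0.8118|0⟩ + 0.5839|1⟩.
0.5839|0⟩ + 0.8118|1⟩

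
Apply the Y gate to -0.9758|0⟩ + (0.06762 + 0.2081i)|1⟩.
(0.2081 - 0.06762i)|0⟩ - 0.9758i|1⟩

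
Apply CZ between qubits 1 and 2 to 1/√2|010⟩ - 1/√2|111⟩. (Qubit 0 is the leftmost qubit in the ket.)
1/√2|010⟩ + 1/√2|111⟩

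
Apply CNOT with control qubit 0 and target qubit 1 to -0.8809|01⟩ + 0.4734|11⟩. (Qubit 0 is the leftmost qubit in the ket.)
-0.8809|01⟩ + 0.4734|10⟩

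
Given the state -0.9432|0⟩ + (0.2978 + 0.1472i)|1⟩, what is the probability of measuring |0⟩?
0.8896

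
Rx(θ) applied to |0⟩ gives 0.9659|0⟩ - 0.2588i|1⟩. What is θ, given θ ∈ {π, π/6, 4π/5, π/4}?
π/6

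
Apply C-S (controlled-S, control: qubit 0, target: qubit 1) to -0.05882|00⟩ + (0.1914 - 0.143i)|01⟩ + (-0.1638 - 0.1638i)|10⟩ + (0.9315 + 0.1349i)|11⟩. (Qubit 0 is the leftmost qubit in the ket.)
-0.05882|00⟩ + (0.1914 - 0.143i)|01⟩ + (-0.1638 - 0.1638i)|10⟩ + (-0.1349 + 0.9315i)|11⟩

C-S leaves the control-|0⟩ kets |00⟩, |01⟩ unchanged and applies S to qubit 1 on the control-|1⟩ pair (|10⟩, |11⟩).
S = [[1, 0], [0, i]].
With a = amp(|10⟩) = (-0.1638 - 0.1638i) and b = amp(|11⟩) = (0.9315 + 0.1349i):
new amp(|10⟩) = (1)·a = (-0.1638 - 0.1638i)
new amp(|11⟩) = (i)·b = (-0.1349 + 0.9315i)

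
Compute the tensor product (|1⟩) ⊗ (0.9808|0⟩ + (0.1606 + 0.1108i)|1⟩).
0.9808|10⟩ + (0.1606 + 0.1108i)|11⟩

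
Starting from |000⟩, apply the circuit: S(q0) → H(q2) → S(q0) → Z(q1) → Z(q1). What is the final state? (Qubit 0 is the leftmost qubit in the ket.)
1/√2|000⟩ + 1/√2|001⟩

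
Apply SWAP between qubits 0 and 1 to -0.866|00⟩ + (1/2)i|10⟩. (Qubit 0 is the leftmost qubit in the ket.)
-0.866|00⟩ + (1/2)i|01⟩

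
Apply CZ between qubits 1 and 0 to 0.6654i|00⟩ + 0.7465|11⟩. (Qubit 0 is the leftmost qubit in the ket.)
0.6654i|00⟩ - 0.7465|11⟩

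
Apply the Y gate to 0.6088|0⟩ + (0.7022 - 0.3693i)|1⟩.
(-0.3693 - 0.7022i)|0⟩ + 0.6088i|1⟩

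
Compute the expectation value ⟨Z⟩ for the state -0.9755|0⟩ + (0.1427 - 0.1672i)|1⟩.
0.9033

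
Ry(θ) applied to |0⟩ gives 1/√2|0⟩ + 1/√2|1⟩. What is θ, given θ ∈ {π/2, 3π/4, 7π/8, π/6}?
π/2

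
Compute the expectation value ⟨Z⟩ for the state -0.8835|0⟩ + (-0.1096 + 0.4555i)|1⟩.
0.5611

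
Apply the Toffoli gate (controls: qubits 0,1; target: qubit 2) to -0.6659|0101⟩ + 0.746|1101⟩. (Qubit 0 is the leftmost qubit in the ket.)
-0.6659|0101⟩ + 0.746|1111⟩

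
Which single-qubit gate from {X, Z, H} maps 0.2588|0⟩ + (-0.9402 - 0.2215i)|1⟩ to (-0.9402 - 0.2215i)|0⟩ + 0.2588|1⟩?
X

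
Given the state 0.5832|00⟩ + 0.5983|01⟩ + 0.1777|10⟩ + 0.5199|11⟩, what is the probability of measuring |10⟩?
0.03158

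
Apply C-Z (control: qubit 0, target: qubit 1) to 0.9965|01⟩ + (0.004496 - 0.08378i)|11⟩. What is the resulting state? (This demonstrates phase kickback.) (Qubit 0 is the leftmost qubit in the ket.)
0.9965|01⟩ + (-0.004496 + 0.08378i)|11⟩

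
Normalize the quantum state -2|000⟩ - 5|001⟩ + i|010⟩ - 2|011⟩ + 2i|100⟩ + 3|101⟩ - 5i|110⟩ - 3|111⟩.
-0.2222|000⟩ - 0.5556|001⟩ + 0.1111i|010⟩ - 0.2222|011⟩ + 0.2222i|100⟩ + 0.3333|101⟩ - 0.5556i|110⟩ - 0.3333|111⟩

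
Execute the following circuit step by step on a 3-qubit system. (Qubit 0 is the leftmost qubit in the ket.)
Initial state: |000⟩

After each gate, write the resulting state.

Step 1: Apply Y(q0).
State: i|100⟩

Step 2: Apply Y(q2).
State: -|101⟩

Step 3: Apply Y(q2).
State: i|100⟩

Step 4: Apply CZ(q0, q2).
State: i|100⟩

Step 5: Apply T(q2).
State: i|100⟩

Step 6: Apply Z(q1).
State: i|100⟩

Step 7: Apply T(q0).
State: (-1/√2 + (1/√2)i)|100⟩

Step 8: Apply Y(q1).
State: (-1/√2 - (1/√2)i)|110⟩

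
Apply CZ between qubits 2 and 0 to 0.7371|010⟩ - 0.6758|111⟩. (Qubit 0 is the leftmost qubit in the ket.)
0.7371|010⟩ + 0.6758|111⟩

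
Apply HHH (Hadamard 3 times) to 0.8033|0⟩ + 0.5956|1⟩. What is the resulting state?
0.9892|0⟩ + 0.1469|1⟩

H² = I, so H^3 = H: a single Hadamard. With (a, b) = (0.8033, 0.5956), H gives ((a + b)/√2, (a − b)/√2) = (0.9892, 0.1469).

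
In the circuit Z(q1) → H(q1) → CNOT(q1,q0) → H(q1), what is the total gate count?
4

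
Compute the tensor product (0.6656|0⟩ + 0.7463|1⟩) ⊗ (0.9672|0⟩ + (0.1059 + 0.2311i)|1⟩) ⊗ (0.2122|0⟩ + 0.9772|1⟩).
0.1366|000⟩ + 0.6291|001⟩ + (0.01496 + 0.03264i)|010⟩ + (0.06888 + 0.1503i)|011⟩ + 0.1532|100⟩ + 0.7054|101⟩ + (0.01677 + 0.0366i)|110⟩ + (0.07723 + 0.1685i)|111⟩

amp(|b₁b₂…⟩) = product of the factor amplitudes for bits b₁, b₂, …; only kets whose every factor amplitude is nonzero survive.
|000⟩: (0.6656)(0.9672)(0.2122) = 0.1366
|001⟩: (0.6656)(0.9672)(0.9772) = 0.6291
|010⟩: (0.6656)(0.1059 + 0.2311i)(0.2122) = (0.01496 + 0.03264i)
|011⟩: (0.6656)(0.1059 + 0.2311i)(0.9772) = (0.06888 + 0.1503i)
|100⟩: (0.7463)(0.9672)(0.2122) = 0.1532
|101⟩: (0.7463)(0.9672)(0.9772) = 0.7054
|110⟩: (0.7463)(0.1059 + 0.2311i)(0.2122) = (0.01677 + 0.0366i)
|111⟩: (0.7463)(0.1059 + 0.2311i)(0.9772) = (0.07723 + 0.1685i)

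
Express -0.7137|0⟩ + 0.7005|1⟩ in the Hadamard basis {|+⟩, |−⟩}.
-0.009334|+⟩ - |−⟩

With |ψ⟩ = α|0⟩ + β|1⟩, the Hadamard-basis coefficients are ⟨+|ψ⟩ = (α + β)/√2 and ⟨−|ψ⟩ = (α − β)/√2.
Here α = -0.7137, β = 0.7005: (α + β)/√2 = -0.009334, (α − β)/√2 = -1.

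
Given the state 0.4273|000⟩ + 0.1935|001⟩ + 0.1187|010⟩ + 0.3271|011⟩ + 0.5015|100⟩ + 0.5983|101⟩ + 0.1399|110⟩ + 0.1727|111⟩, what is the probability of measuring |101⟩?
0.358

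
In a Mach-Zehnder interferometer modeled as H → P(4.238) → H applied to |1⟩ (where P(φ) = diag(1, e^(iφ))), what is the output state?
(0.7284 + 0.4448i)|0⟩ + (0.2716 - 0.4448i)|1⟩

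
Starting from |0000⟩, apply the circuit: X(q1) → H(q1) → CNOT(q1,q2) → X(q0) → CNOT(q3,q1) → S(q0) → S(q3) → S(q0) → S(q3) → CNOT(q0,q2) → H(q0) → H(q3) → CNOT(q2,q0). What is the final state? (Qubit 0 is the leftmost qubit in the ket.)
1/√8|0010⟩ + 1/√8|0011⟩ + 1/√8|0100⟩ + 1/√8|0101⟩ - 1/√8|1010⟩ - 1/√8|1011⟩ - 1/√8|1100⟩ - 1/√8|1101⟩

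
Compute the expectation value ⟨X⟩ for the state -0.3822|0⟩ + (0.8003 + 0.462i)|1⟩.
-0.6117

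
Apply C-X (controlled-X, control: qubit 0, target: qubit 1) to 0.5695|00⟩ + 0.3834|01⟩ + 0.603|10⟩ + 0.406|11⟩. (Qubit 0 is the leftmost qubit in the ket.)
0.5695|00⟩ + 0.3834|01⟩ + 0.406|10⟩ + 0.603|11⟩

C-X leaves the control-|0⟩ kets |00⟩, |01⟩ unchanged and applies X to qubit 1 on the control-|1⟩ pair (|10⟩, |11⟩).
X = [[0, 1], [1, 0]].
With a = amp(|10⟩) = 0.603 and b = amp(|11⟩) = 0.406:
new amp(|10⟩) = (1)·b = 0.406
new amp(|11⟩) = (1)·a = 0.603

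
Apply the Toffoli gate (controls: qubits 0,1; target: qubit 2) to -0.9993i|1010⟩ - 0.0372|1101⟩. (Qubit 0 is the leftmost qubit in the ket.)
-0.9993i|1010⟩ - 0.0372|1111⟩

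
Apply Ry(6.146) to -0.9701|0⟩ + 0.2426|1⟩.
0.9512|0⟩ - 0.3085|1⟩

Ry(6.146) = [[cos(θ/2), −sin(θ/2)], [sin(θ/2), cos(θ/2)]]; θ = 6.146, cos(θ/2) ≈ -0.997648, sin(θ/2) ≈ 0.0685389.
With a = amp(|0⟩) = -0.9701 and b = amp(|1⟩) = 0.2426:
new amp(|0⟩) = (-0.997648)·a + (-0.0685389)·b = 0.9512
new amp(|1⟩) = (0.0685389)·a + (-0.997648)·b = -0.3085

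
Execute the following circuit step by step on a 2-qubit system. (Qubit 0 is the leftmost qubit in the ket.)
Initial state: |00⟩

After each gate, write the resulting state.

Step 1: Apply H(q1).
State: 1/√2|00⟩ + 1/√2|01⟩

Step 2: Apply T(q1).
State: 1/√2|00⟩ + (1/2 + (1/2)i)|01⟩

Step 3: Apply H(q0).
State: 1/2|00⟩ + (1/√8 + (1/√8)i)|01⟩ + 1/2|10⟩ + (1/√8 + (1/√8)i)|11⟩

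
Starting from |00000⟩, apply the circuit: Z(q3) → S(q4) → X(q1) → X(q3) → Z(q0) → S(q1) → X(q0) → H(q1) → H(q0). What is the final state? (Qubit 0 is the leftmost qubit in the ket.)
(1/2)i|00010⟩ - (1/2)i|01010⟩ - (1/2)i|10010⟩ + (1/2)i|11010⟩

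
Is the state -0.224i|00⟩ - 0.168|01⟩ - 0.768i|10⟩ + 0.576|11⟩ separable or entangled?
Entangled

Writing the state as a|00⟩ + b|01⟩ + c|10⟩ + d|11⟩, it is a product state iff ad − bc = 0.
Here (a, b, c, d) = (-0.224i, -0.168, -0.768i, 0.576): ad − bc = (-0.224i)(0.576) − (-0.168)(-0.768i) = -0.258i ≠ 0, so the state is entangled.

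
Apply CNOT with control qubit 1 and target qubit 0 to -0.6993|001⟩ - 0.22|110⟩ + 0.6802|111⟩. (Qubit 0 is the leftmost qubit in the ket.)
-0.6993|001⟩ - 0.22|010⟩ + 0.6802|011⟩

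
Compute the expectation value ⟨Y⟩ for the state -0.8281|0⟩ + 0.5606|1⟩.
0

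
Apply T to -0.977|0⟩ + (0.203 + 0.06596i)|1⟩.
-0.977|0⟩ + (0.0969 + 0.1902i)|1⟩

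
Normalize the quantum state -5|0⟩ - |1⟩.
-0.9806|0⟩ - 0.1961|1⟩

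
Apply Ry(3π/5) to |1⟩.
-0.809|0⟩ + 0.5878|1⟩

Ry(3π/5) = [[cos(θ/2), −sin(θ/2)], [sin(θ/2), cos(θ/2)]]; θ = 3π/5, cos(θ/2) ≈ 0.587785, sin(θ/2) ≈ 0.809017.
With a = amp(|0⟩) = 0 and b = amp(|1⟩) = 1:
new amp(|0⟩) = (0.587785)·a + (-0.809017)·b = -0.809
new amp(|1⟩) = (0.809017)·a + (0.587785)·b = 0.5878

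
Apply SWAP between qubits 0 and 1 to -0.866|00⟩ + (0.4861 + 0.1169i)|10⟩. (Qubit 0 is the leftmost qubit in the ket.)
-0.866|00⟩ + (0.4861 + 0.1169i)|01⟩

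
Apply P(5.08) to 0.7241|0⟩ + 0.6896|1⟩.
0.7241|0⟩ + (0.2478 - 0.6435i)|1⟩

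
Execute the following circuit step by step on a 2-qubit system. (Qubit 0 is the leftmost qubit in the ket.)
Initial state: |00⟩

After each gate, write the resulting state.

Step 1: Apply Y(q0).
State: i|10⟩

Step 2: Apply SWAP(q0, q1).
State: i|01⟩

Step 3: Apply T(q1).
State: (-1/√2 + (1/√2)i)|01⟩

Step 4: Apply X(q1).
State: (-1/√2 + (1/√2)i)|00⟩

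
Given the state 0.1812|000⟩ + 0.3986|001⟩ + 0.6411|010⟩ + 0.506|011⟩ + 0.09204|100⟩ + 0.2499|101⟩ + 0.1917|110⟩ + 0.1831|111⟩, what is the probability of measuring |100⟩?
0.008471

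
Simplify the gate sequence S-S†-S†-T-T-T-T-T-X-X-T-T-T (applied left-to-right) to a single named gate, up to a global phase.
S†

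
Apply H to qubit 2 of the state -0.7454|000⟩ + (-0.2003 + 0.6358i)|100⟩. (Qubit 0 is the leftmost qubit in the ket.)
-0.5271|000⟩ - 0.5271|001⟩ + (-0.1416 + 0.4496i)|100⟩ + (-0.1416 + 0.4496i)|101⟩

H on qubit 2 mixes each pair of kets that differ only in qubit 2: amplitudes (a, b) of (|…0…⟩, |…1…⟩) become ((a + b)/√2, (a − b)/√2). Kets absent from the input have amplitude 0.
(|000⟩, |001⟩): (a, b) = (-0.7454, 0) → (-0.5271, -0.5271)
(|100⟩, |101⟩): (a, b) = ((-0.2003 + 0.6358i), 0) → ((-0.1416 + 0.4496i), (-0.1416 + 0.4496i))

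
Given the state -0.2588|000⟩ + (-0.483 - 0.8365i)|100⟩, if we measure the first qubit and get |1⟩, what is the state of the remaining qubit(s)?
(-0.5 - 0.866i)|00⟩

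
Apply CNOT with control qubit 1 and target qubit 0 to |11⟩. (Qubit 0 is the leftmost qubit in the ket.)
|01⟩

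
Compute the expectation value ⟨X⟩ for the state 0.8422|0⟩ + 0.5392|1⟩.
0.9082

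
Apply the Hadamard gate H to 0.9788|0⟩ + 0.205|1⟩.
0.8371|0⟩ + 0.5472|1⟩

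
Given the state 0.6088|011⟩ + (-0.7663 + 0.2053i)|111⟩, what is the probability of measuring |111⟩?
0.6294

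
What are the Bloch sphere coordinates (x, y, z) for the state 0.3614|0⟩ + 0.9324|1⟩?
(0.6739, 0, -0.7388)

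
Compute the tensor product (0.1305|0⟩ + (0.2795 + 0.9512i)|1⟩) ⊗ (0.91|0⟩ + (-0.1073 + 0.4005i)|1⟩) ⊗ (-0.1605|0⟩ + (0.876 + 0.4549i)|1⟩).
-0.01906|000⟩ + (0.104 + 0.05402i)|001⟩ + (0.002247 - 0.008389i)|010⟩ + (-0.03604 + 0.03941i)|011⟩ + (-0.04082 - 0.1389i)|100⟩ + (-0.171 + 0.874i)|101⟩ + (0.06596 - 0.001585i)|110⟩ + (-0.3645 - 0.1783i)|111⟩

amp(|b₁b₂…⟩) = product of the factor amplitudes for bits b₁, b₂, …; only kets whose every factor amplitude is nonzero survive.
|000⟩: (0.1305)(0.91)(-0.1605) = -0.01906
|001⟩: (0.1305)(0.91)(0.876 + 0.4549i) = (0.104 + 0.05402i)
|010⟩: (0.1305)(-0.1073 + 0.4005i)(-0.1605) = (0.002247 - 0.008389i)
|011⟩: (0.1305)(-0.1073 + 0.4005i)(0.876 + 0.4549i) = (-0.03604 + 0.03941i)
|100⟩: (0.2795 + 0.9512i)(0.91)(-0.1605) = (-0.04082 - 0.1389i)
|101⟩: (0.2795 + 0.9512i)(0.91)(0.876 + 0.4549i) = (-0.171 + 0.874i)
|110⟩: (0.2795 + 0.9512i)(-0.1073 + 0.4005i)(-0.1605) = (0.06596 - 0.001585i)
|111⟩: (0.2795 + 0.9512i)(-0.1073 + 0.4005i)(0.876 + 0.4549i) = (-0.3645 - 0.1783i)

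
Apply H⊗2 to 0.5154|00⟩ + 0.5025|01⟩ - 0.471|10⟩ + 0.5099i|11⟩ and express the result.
(0.2735 + 0.255i)|00⟩ + (-0.2291 - 0.255i)|01⟩ + (0.7445 - 0.255i)|10⟩ + (0.242 + 0.255i)|11⟩

H⊗2 gives amp(|y⟩) = (1/2) Σ_x (−1)^(x·y) amp(|x⟩), where x·y is the number of positions in which both x and y have a 1.
|00⟩: (0.5154 + 0.5025 - 0.471 + 0.5099i)/2 = (0.2735 + 0.255i)
|01⟩: (0.5154 - 0.5025 - 0.471 - 0.5099i)/2 = (-0.2291 - 0.255i)
|10⟩: (0.5154 + 0.5025 + 0.471 - 0.5099i)/2 = (0.7445 - 0.255i)
|11⟩: (0.5154 - 0.5025 + 0.471 + 0.5099i)/2 = (0.242 + 0.255i)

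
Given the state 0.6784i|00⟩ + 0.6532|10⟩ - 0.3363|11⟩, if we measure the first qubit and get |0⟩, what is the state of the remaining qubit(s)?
i|0⟩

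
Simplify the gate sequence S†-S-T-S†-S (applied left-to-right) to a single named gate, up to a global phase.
T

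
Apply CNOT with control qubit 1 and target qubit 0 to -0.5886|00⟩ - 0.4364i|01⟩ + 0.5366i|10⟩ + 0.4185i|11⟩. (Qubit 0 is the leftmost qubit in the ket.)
-0.5886|00⟩ + 0.4185i|01⟩ + 0.5366i|10⟩ - 0.4364i|11⟩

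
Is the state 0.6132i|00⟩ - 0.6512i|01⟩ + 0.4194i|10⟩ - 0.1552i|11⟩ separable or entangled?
Entangled

Writing the state as a|00⟩ + b|01⟩ + c|10⟩ + d|11⟩, it is a product state iff ad − bc = 0.
Here (a, b, c, d) = (0.6132i, -0.6512i, 0.4194i, -0.1552i): ad − bc = (0.6132i)(-0.1552i) − (-0.6512i)(0.4194i) = -0.1779 ≠ 0, so the state is entangled.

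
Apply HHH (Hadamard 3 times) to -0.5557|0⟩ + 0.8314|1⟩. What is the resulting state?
0.1949|0⟩ - 0.9808|1⟩

H² = I, so H^3 = H: a single Hadamard. With (a, b) = (-0.5557, 0.8314), H gives ((a + b)/√2, (a − b)/√2) = (0.1949, -0.9808).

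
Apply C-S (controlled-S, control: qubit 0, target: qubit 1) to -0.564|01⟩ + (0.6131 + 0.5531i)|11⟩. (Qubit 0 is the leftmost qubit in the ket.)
-0.564|01⟩ + (-0.5531 + 0.6131i)|11⟩

C-S leaves the control-|0⟩ kets |00⟩, |01⟩ unchanged and applies S to qubit 1 on the control-|1⟩ pair (|10⟩, |11⟩).
S = [[1, 0], [0, i]].
With a = amp(|10⟩) = 0 and b = amp(|11⟩) = (0.6131 + 0.5531i):
new amp(|10⟩) = (1)·a = 0
new amp(|11⟩) = (i)·b = (-0.5531 + 0.6131i)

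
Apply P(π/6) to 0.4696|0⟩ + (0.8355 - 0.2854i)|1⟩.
0.4696|0⟩ + (0.8663 + 0.1706i)|1⟩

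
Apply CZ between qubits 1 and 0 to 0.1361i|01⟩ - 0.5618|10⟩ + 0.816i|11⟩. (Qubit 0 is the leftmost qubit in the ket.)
0.1361i|01⟩ - 0.5618|10⟩ - 0.816i|11⟩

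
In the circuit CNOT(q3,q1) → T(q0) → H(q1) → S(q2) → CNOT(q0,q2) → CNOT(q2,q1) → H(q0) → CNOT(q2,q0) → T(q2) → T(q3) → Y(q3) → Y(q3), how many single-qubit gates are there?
8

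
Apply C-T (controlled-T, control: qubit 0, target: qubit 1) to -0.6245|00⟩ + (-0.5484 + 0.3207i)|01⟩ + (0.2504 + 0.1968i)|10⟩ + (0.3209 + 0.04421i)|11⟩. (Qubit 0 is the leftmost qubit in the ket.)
-0.6245|00⟩ + (-0.5484 + 0.3207i)|01⟩ + (0.2504 + 0.1968i)|10⟩ + (0.1956 + 0.2582i)|11⟩

C-T leaves the control-|0⟩ kets |00⟩, |01⟩ unchanged and applies T to qubit 1 on the control-|1⟩ pair (|10⟩, |11⟩).
T = [[1, 0], [0, (1/√2 + (1/√2)i)]].
With a = amp(|10⟩) = (0.2504 + 0.1968i) and b = amp(|11⟩) = (0.3209 + 0.04421i):
new amp(|10⟩) = (1)·a = (0.2504 + 0.1968i)
new amp(|11⟩) = (1/√2 + (1/√2)i)·b = (0.1956 + 0.2582i)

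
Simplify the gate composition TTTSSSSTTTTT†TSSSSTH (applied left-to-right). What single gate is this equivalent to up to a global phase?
H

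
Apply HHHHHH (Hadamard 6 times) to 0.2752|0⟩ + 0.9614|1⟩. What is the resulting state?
0.2752|0⟩ + 0.9614|1⟩

H² = I, so an even number of Hadamards cancels: H^6 = I and the state is unchanged.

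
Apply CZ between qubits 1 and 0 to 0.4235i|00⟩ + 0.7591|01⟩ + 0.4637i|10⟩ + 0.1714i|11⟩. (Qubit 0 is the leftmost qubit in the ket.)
0.4235i|00⟩ + 0.7591|01⟩ + 0.4637i|10⟩ - 0.1714i|11⟩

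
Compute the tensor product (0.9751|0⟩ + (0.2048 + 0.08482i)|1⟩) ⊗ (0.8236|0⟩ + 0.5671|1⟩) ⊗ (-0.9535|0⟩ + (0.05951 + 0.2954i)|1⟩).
-0.7657|000⟩ + (0.04779 + 0.2372i)|001⟩ - 0.5273|010⟩ + (0.03291 + 0.1634i)|011⟩ + (-0.1608 - 0.06661i)|100⟩ + (-0.0106 + 0.05398i)|101⟩ + (-0.1107 - 0.04586i)|110⟩ + (-0.007298 + 0.03717i)|111⟩

amp(|b₁b₂…⟩) = product of the factor amplitudes for bits b₁, b₂, …; only kets whose every factor amplitude is nonzero survive.
|000⟩: (0.9751)(0.8236)(-0.9535) = -0.7657
|001⟩: (0.9751)(0.8236)(0.05951 + 0.2954i) = (0.04779 + 0.2372i)
|010⟩: (0.9751)(0.5671)(-0.9535) = -0.5273
|011⟩: (0.9751)(0.5671)(0.05951 + 0.2954i) = (0.03291 + 0.1634i)
|100⟩: (0.2048 + 0.08482i)(0.8236)(-0.9535) = (-0.1608 - 0.06661i)
|101⟩: (0.2048 + 0.08482i)(0.8236)(0.05951 + 0.2954i) = (-0.0106 + 0.05398i)
|110⟩: (0.2048 + 0.08482i)(0.5671)(-0.9535) = (-0.1107 - 0.04586i)
|111⟩: (0.2048 + 0.08482i)(0.5671)(0.05951 + 0.2954i) = (-0.007298 + 0.03717i)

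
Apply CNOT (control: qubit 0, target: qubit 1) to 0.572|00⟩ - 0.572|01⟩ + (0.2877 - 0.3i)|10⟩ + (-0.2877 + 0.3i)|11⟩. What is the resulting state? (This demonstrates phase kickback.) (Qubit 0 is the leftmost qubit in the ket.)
0.572|00⟩ - 0.572|01⟩ + (-0.2877 + 0.3i)|10⟩ + (0.2877 - 0.3i)|11⟩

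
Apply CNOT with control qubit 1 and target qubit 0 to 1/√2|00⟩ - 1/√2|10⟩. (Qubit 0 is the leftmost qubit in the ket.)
1/√2|00⟩ - 1/√2|10⟩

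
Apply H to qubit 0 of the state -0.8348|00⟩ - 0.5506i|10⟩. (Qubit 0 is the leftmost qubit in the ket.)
(-0.5903 - 0.3893i)|00⟩ + (-0.5903 + 0.3893i)|10⟩

H on qubit 0 mixes each pair of kets that differ only in qubit 0: amplitudes (a, b) of (|…0…⟩, |…1…⟩) become ((a + b)/√2, (a − b)/√2). Kets absent from the input have amplitude 0.
(|00⟩, |10⟩): (a, b) = (-0.8348, -0.5506i) → ((-0.5903 - 0.3893i), (-0.5903 + 0.3893i))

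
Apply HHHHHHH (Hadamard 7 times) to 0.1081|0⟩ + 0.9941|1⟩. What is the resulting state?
0.7794|0⟩ - 0.6265|1⟩

H² = I, so H^7 = H: a single Hadamard. With (a, b) = (0.1081, 0.9941), H gives ((a + b)/√2, (a − b)/√2) = (0.7794, -0.6265).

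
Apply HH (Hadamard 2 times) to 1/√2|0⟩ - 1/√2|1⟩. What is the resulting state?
1/√2|0⟩ - 1/√2|1⟩

H² = I, so an even number of Hadamards cancels: H^2 = I and the state is unchanged.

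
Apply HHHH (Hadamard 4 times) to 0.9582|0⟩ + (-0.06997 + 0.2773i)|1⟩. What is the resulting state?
0.9582|0⟩ + (-0.06997 + 0.2773i)|1⟩

H² = I, so an even number of Hadamards cancels: H^4 = I and the state is unchanged.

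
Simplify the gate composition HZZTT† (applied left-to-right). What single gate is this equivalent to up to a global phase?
H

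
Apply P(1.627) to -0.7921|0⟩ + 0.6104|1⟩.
-0.7921|0⟩ + (-0.03429 + 0.6094i)|1⟩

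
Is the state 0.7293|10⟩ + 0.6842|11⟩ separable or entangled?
Separable

Writing the state as a|00⟩ + b|01⟩ + c|10⟩ + d|11⟩, it is a product state iff ad − bc = 0.
Here (a, b, c, d) = (0, 0, 0.7293, 0.6842): ad − bc = (0)(0.6842) − (0)(0.7293) = 0, so the state is separable.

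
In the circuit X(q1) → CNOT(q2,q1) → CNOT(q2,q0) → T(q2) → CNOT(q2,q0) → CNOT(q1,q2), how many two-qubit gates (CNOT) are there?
4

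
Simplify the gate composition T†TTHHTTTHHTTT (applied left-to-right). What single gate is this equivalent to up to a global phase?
T†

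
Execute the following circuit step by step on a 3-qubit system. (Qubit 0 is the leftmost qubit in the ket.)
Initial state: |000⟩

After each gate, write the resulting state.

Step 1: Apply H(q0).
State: 1/√2|000⟩ + 1/√2|100⟩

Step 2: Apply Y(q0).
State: -(1/√2)i|000⟩ + (1/√2)i|100⟩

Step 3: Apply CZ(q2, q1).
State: -(1/√2)i|000⟩ + (1/√2)i|100⟩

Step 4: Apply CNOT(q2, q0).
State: -(1/√2)i|000⟩ + (1/√2)i|100⟩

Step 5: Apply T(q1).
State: -(1/√2)i|000⟩ + (1/√2)i|100⟩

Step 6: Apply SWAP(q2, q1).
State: -(1/√2)i|000⟩ + (1/√2)i|100⟩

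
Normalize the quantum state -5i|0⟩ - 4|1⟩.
-0.7809i|0⟩ - 0.6247|1⟩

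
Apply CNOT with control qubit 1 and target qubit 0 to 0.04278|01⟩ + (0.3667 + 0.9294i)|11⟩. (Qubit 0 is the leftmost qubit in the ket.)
(0.3667 + 0.9294i)|01⟩ + 0.04278|11⟩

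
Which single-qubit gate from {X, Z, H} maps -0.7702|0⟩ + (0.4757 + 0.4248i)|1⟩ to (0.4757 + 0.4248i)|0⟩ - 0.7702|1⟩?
X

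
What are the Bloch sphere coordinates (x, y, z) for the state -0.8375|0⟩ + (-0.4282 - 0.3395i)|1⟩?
(0.7172, 0.5687, 0.4028)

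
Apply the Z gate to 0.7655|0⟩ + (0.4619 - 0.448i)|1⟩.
0.7655|0⟩ + (-0.4619 + 0.448i)|1⟩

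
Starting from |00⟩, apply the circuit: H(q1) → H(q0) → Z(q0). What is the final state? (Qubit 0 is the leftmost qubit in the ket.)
1/2|00⟩ + 1/2|01⟩ - 1/2|10⟩ - 1/2|11⟩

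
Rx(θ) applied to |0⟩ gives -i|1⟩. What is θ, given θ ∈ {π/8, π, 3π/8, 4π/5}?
π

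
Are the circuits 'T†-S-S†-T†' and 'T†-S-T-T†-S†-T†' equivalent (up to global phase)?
Yes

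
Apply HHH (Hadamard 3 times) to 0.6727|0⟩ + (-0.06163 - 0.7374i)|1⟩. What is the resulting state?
(0.4321 - 0.5214i)|0⟩ + (0.5192 + 0.5214i)|1⟩

H² = I, so H^3 = H: a single Hadamard. With (a, b) = (0.6727, (-0.06163 - 0.7374i)), H gives ((a + b)/√2, (a − b)/√2) = ((0.4321 - 0.5214i), (0.5192 + 0.5214i)).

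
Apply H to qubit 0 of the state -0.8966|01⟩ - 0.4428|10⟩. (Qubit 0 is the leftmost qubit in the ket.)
-0.3131|00⟩ - 0.634|01⟩ + 0.3131|10⟩ - 0.634|11⟩

H on qubit 0 mixes each pair of kets that differ only in qubit 0: amplitudes (a, b) of (|…0…⟩, |…1…⟩) become ((a + b)/√2, (a − b)/√2). Kets absent from the input have amplitude 0.
(|00⟩, |10⟩): (a, b) = (0, -0.4428) → (-0.3131, 0.3131)
(|01⟩, |11⟩): (a, b) = (-0.8966, 0) → (-0.634, -0.634)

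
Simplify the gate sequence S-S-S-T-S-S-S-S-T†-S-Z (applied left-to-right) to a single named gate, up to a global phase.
Z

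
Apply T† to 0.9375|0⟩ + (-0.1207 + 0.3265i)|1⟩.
0.9375|0⟩ + (0.1455 + 0.3162i)|1⟩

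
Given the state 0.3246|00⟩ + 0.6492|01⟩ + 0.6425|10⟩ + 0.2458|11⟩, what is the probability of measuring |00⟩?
0.1054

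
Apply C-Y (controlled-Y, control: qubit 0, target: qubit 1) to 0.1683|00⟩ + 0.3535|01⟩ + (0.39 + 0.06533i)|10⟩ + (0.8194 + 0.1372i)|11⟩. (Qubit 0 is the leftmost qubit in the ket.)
0.1683|00⟩ + 0.3535|01⟩ + (0.1372 - 0.8194i)|10⟩ + (-0.06533 + 0.39i)|11⟩

C-Y leaves the control-|0⟩ kets |00⟩, |01⟩ unchanged and applies Y to qubit 1 on the control-|1⟩ pair (|10⟩, |11⟩).
Y = [[0, -i], [i, 0]].
With a = amp(|10⟩) = (0.39 + 0.06533i) and b = amp(|11⟩) = (0.8194 + 0.1372i):
new amp(|10⟩) = (-i)·b = (0.1372 - 0.8194i)
new amp(|11⟩) = (i)·a = (-0.06533 + 0.39i)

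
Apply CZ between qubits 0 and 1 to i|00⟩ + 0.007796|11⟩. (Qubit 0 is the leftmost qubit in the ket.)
i|00⟩ - 0.007796|11⟩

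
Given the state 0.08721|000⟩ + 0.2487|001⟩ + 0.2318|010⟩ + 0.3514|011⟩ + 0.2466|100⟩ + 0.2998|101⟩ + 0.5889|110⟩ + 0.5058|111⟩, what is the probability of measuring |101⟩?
0.08988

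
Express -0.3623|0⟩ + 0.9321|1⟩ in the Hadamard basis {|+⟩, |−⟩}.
0.4029|+⟩ - 0.9153|−⟩

With |ψ⟩ = α|0⟩ + β|1⟩, the Hadamard-basis coefficients are ⟨+|ψ⟩ = (α + β)/√2 and ⟨−|ψ⟩ = (α − β)/√2.
Here α = -0.3623, β = 0.9321: (α + β)/√2 = 0.4029, (α − β)/√2 = -0.9153.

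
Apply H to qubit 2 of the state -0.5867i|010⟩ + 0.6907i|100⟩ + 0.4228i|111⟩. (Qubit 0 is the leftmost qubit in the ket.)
-0.4149i|010⟩ - 0.4149i|011⟩ + 0.4884i|100⟩ + 0.4884i|101⟩ + 0.299i|110⟩ - 0.299i|111⟩

H on qubit 2 mixes each pair of kets that differ only in qubit 2: amplitudes (a, b) of (|…0…⟩, |…1…⟩) become ((a + b)/√2, (a − b)/√2). Kets absent from the input have amplitude 0.
(|010⟩, |011⟩): (a, b) = (-0.5867i, 0) → (-0.4149i, -0.4149i)
(|100⟩, |101⟩): (a, b) = (0.6907i, 0) → (0.4884i, 0.4884i)
(|110⟩, |111⟩): (a, b) = (0, 0.4228i) → (0.299i, -0.299i)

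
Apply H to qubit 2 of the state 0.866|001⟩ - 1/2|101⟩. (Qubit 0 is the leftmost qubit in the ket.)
0.6124|000⟩ - 0.6124|001⟩ - 1/√8|100⟩ + 1/√8|101⟩

H on qubit 2 mixes each pair of kets that differ only in qubit 2: amplitudes (a, b) of (|…0…⟩, |…1…⟩) become ((a + b)/√2, (a − b)/√2). Kets absent from the input have amplitude 0.
(|000⟩, |001⟩): (a, b) = (0, 0.866) → (0.6124, -0.6124)
(|100⟩, |101⟩): (a, b) = (0, -1/2) → (-1/√8, 1/√8)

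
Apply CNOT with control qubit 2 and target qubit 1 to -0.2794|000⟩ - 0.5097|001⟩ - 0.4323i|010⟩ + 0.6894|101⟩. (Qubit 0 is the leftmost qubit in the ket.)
-0.2794|000⟩ - 0.4323i|010⟩ - 0.5097|011⟩ + 0.6894|111⟩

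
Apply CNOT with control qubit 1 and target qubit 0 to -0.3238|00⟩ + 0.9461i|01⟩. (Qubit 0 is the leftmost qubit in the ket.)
-0.3238|00⟩ + 0.9461i|11⟩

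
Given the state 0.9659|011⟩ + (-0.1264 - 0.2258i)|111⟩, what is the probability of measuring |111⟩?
0.06696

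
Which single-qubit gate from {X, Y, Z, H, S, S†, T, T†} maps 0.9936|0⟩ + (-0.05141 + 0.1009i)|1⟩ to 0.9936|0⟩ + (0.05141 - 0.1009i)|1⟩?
Z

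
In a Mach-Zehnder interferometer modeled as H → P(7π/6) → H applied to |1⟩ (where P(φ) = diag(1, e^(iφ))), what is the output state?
(0.933 + 0.25i)|0⟩ + (0.06699 - 0.25i)|1⟩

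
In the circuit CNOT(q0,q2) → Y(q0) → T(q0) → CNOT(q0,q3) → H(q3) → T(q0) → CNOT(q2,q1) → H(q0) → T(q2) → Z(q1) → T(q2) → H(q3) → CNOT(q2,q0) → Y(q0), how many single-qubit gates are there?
10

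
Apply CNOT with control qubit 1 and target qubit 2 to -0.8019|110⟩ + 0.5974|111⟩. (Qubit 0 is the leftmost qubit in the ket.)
0.5974|110⟩ - 0.8019|111⟩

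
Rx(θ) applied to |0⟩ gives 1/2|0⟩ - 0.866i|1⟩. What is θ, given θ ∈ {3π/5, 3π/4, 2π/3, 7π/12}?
2π/3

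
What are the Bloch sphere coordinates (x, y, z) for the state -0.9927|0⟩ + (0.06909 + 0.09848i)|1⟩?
(-0.1372, -0.1955, 0.971)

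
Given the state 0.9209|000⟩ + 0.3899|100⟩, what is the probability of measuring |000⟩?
0.8481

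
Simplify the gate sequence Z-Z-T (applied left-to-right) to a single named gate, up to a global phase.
T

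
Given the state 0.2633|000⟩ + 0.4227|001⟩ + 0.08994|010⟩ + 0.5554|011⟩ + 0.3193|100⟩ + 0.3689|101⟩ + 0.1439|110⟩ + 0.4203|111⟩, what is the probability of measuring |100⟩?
0.102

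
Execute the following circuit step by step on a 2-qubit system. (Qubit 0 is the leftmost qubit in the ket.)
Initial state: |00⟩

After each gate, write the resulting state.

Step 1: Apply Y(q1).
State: i|01⟩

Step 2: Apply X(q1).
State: i|00⟩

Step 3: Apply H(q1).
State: (1/√2)i|00⟩ + (1/√2)i|01⟩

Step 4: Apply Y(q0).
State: -1/√2|10⟩ - 1/√2|11⟩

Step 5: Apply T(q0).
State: (-1/2 - (1/2)i)|10⟩ + (-1/2 - (1/2)i)|11⟩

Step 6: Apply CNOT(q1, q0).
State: (-1/2 - (1/2)i)|01⟩ + (-1/2 - (1/2)i)|10⟩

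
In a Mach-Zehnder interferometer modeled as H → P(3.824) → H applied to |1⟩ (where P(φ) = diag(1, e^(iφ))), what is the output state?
(0.888 + 0.3153i)|0⟩ + (0.112 - 0.3153i)|1⟩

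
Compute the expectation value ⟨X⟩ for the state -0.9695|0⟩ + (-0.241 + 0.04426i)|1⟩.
0.4673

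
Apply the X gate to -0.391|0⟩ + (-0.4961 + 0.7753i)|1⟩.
(-0.4961 + 0.7753i)|0⟩ - 0.391|1⟩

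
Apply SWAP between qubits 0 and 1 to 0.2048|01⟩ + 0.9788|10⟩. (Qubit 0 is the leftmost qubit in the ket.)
0.9788|01⟩ + 0.2048|10⟩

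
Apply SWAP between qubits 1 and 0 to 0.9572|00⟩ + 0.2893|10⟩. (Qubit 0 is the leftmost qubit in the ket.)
0.9572|00⟩ + 0.2893|01⟩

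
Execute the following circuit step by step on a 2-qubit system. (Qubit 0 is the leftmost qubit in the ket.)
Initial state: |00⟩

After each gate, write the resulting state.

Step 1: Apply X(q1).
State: |01⟩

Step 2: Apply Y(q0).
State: i|11⟩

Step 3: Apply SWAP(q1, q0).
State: i|11⟩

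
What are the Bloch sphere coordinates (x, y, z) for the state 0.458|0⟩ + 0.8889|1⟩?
(0.8142, 0, -0.5804)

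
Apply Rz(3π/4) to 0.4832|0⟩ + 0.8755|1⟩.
(0.1849 - 0.4464i)|0⟩ + (0.335 + 0.8089i)|1⟩

Rz(3π/4) = [[e^(−iθ/2), 0], [0, e^(iθ/2)]] with e^(±iθ/2) = cos(θ/2) ± i·sin(θ/2); θ = 3π/4, cos(θ/2) ≈ 0.382683, sin(θ/2) ≈ 0.92388.
With a = amp(|0⟩) = 0.4832 and b = amp(|1⟩) = 0.8755:
new amp(|0⟩) = (0.382683 - 0.92388i)·a = (0.1849 - 0.4464i)
new amp(|1⟩) = (0.382683 + 0.92388i)·b = (0.335 + 0.8089i)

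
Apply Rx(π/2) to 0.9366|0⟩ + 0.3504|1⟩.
(0.6623 - 0.2478i)|0⟩ + (0.2478 - 0.6623i)|1⟩

Rx(π/2) = [[cos(θ/2), −i·sin(θ/2)], [−i·sin(θ/2), cos(θ/2)]]; θ = π/2, cos(θ/2) ≈ 0.707107, sin(θ/2) ≈ 0.707107.
With a = amp(|0⟩) = 0.9366 and b = amp(|1⟩) = 0.3504:
new amp(|0⟩) = (0.707107)·a + (-0.707107i)·b = (0.6623 - 0.2478i)
new amp(|1⟩) = (-0.707107i)·a + (0.707107)·b = (0.2478 - 0.6623i)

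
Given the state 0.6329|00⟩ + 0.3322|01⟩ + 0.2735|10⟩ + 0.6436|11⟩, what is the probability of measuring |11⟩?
0.4142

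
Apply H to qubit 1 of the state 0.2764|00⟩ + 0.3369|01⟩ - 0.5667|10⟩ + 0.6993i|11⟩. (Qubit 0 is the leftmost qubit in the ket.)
0.4337|00⟩ - 0.04278|01⟩ + (-0.4007 + 0.4945i)|10⟩ + (-0.4007 - 0.4945i)|11⟩

H on qubit 1 mixes each pair of kets that differ only in qubit 1: amplitudes (a, b) of (|…0…⟩, |…1…⟩) become ((a + b)/√2, (a − b)/√2). Kets absent from the input have amplitude 0.
(|00⟩, |01⟩): (a, b) = (0.2764, 0.3369) → (0.4337, -0.04278)
(|10⟩, |11⟩): (a, b) = (-0.5667, 0.6993i) → ((-0.4007 + 0.4945i), (-0.4007 - 0.4945i))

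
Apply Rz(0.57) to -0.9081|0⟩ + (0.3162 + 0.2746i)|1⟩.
(-0.8715 + 0.2553i)|0⟩ + (0.2262 + 0.3524i)|1⟩

Rz(0.57) = [[e^(−iθ/2), 0], [0, e^(iθ/2)]] with e^(±iθ/2) = cos(θ/2) ± i·sin(θ/2); θ = 0.57, cos(θ/2) ≈ 0.959662, sin(θ/2) ≈ 0.281157.
With a = amp(|0⟩) = -0.9081 and b = amp(|1⟩) = (0.3162 + 0.2746i):
new amp(|0⟩) = (0.959662 - 0.281157i)·a = (-0.8715 + 0.2553i)
new amp(|1⟩) = (0.959662 + 0.281157i)·b = (0.2262 + 0.3524i)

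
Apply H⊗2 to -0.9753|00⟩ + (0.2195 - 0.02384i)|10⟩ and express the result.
(-0.3779 - 0.01192i)|00⟩ + (-0.3779 - 0.01192i)|01⟩ + (-0.5974 + 0.01192i)|10⟩ + (-0.5974 + 0.01192i)|11⟩

H⊗2 gives amp(|y⟩) = (1/2) Σ_x (−1)^(x·y) amp(|x⟩), where x·y is the number of positions in which both x and y have a 1.
|00⟩: (-0.9753 + (0.2195 - 0.02384i))/2 = (-0.3779 - 0.01192i)
|01⟩: (-0.9753 + (0.2195 - 0.02384i))/2 = (-0.3779 - 0.01192i)
|10⟩: (-0.9753 - (0.2195 - 0.02384i))/2 = (-0.5974 + 0.01192i)
|11⟩: (-0.9753 - (0.2195 - 0.02384i))/2 = (-0.5974 + 0.01192i)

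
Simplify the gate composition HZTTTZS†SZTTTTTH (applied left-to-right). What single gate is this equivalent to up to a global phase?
X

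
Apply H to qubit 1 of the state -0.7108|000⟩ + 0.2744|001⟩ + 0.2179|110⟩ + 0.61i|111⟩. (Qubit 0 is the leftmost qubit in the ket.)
-0.5026|000⟩ + 0.194|001⟩ - 0.5026|010⟩ + 0.194|011⟩ + 0.1541|100⟩ + 0.4313i|101⟩ - 0.1541|110⟩ - 0.4313i|111⟩

H on qubit 1 mixes each pair of kets that differ only in qubit 1: amplitudes (a, b) of (|…0…⟩, |…1…⟩) become ((a + b)/√2, (a − b)/√2). Kets absent from the input have amplitude 0.
(|000⟩, |010⟩): (a, b) = (-0.7108, 0) → (-0.5026, -0.5026)
(|001⟩, |011⟩): (a, b) = (0.2744, 0) → (0.194, 0.194)
(|100⟩, |110⟩): (a, b) = (0, 0.2179) → (0.1541, -0.1541)
(|101⟩, |111⟩): (a, b) = (0, 0.61i) → (0.4313i, -0.4313i)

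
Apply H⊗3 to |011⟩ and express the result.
1/√8|000⟩ - 1/√8|001⟩ - 1/√8|010⟩ + 1/√8|011⟩ + 1/√8|100⟩ - 1/√8|101⟩ - 1/√8|110⟩ + 1/√8|111⟩

H⊗3 gives amp(|y⟩) = (1/2√2) Σ_x (−1)^(x·y) amp(|x⟩), where x·y is the number of positions in which both x and y have a 1.
|000⟩: (1)/(2√2) = 1/√8
|001⟩: (-1)/(2√2) = -1/√8
|010⟩: (-1)/(2√2) = -1/√8
|011⟩: (1)/(2√2) = 1/√8
|100⟩: (1)/(2√2) = 1/√8
|101⟩: (-1)/(2√2) = -1/√8
|110⟩: (-1)/(2√2) = -1/√8
|111⟩: (1)/(2√2) = 1/√8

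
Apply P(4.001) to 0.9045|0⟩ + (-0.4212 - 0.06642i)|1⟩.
0.9045|0⟩ + (0.2247 + 0.3624i)|1⟩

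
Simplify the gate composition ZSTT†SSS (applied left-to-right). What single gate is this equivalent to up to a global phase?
Z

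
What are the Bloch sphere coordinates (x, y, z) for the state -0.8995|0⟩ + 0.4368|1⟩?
(-0.7858, 0, 0.6183)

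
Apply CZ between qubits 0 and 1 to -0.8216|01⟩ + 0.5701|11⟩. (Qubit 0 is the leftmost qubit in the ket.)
-0.8216|01⟩ - 0.5701|11⟩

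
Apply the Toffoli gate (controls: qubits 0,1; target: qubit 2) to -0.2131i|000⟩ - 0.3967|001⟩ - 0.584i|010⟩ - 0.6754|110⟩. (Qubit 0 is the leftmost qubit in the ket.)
-0.2131i|000⟩ - 0.3967|001⟩ - 0.584i|010⟩ - 0.6754|111⟩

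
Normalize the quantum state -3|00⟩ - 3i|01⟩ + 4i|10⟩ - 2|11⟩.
-0.4867|00⟩ - 0.4867i|01⟩ + 0.6489i|10⟩ - 0.3244|11⟩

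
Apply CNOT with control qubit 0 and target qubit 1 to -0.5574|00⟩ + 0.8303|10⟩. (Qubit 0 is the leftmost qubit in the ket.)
-0.5574|00⟩ + 0.8303|11⟩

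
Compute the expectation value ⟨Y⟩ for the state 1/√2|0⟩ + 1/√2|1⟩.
0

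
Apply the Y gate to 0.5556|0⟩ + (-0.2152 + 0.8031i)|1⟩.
(0.8031 + 0.2152i)|0⟩ + 0.5556i|1⟩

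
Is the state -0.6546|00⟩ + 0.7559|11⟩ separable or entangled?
Entangled

Writing the state as a|00⟩ + b|01⟩ + c|10⟩ + d|11⟩, it is a product state iff ad − bc = 0.
Here (a, b, c, d) = (-0.6546, 0, 0, 0.7559): ad − bc = (-0.6546)(0.7559) − (0)(0) = -0.4948 ≠ 0, so the state is entangled.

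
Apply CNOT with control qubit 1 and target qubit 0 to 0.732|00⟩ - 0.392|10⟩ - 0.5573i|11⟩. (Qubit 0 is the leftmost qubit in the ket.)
0.732|00⟩ - 0.5573i|01⟩ - 0.392|10⟩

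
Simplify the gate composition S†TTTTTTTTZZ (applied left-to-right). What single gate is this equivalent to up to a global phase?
S†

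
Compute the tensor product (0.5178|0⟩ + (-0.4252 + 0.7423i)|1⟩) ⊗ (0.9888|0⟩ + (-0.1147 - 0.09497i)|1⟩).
0.512|00⟩ + (-0.05939 - 0.04918i)|01⟩ + (-0.4204 + 0.734i)|10⟩ + (0.1193 - 0.04476i)|11⟩

amp(|b₁b₂…⟩) = product of the factor amplitudes for bits b₁, b₂, …; only kets whose every factor amplitude is nonzero survive.
|00⟩: (0.5178)(0.9888) = 0.512
|01⟩: (0.5178)(-0.1147 - 0.09497i) = (-0.05939 - 0.04918i)
|10⟩: (-0.4252 + 0.7423i)(0.9888) = (-0.4204 + 0.734i)
|11⟩: (-0.4252 + 0.7423i)(-0.1147 - 0.09497i) = (0.1193 - 0.04476i)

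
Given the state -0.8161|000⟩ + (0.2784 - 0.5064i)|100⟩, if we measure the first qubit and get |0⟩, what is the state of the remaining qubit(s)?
-|00⟩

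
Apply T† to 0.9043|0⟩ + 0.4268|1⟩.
0.9043|0⟩ + (0.3018 - 0.3018i)|1⟩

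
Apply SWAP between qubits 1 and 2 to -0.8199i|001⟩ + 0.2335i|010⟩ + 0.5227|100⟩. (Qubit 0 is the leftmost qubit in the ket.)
0.2335i|001⟩ - 0.8199i|010⟩ + 0.5227|100⟩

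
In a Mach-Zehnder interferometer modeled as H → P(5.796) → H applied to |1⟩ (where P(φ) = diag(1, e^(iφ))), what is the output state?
(0.05817 + 0.2341i)|0⟩ + (0.9418 - 0.2341i)|1⟩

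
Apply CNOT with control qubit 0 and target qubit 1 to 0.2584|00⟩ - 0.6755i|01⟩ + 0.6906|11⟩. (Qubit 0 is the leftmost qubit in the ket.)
0.2584|00⟩ - 0.6755i|01⟩ + 0.6906|10⟩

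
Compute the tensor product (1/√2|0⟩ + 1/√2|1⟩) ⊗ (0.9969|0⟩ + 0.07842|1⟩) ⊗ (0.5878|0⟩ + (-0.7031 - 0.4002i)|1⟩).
0.4143|000⟩ + (-0.4956 - 0.2821i)|001⟩ + 0.03259|010⟩ + (-0.03899 - 0.02219i)|011⟩ + 0.4143|100⟩ + (-0.4956 - 0.2821i)|101⟩ + 0.03259|110⟩ + (-0.03899 - 0.02219i)|111⟩

amp(|b₁b₂…⟩) = product of the factor amplitudes for bits b₁, b₂, …; only kets whose every factor amplitude is nonzero survive.
|000⟩: (1/√2)(0.9969)(0.5878) = 0.4143
|001⟩: (1/√2)(0.9969)(-0.7031 - 0.4002i) = (-0.4956 - 0.2821i)
|010⟩: (1/√2)(0.07842)(0.5878) = 0.03259
|011⟩: (1/√2)(0.07842)(-0.7031 - 0.4002i) = (-0.03899 - 0.02219i)
|100⟩: (1/√2)(0.9969)(0.5878) = 0.4143
|101⟩: (1/√2)(0.9969)(-0.7031 - 0.4002i) = (-0.4956 - 0.2821i)
|110⟩: (1/√2)(0.07842)(0.5878) = 0.03259
|111⟩: (1/√2)(0.07842)(-0.7031 - 0.4002i) = (-0.03899 - 0.02219i)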